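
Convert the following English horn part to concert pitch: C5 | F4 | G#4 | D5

F4 Bb3 C#4 G4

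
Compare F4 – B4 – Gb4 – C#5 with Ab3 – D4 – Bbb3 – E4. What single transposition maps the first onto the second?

Take the first pair: F4 → Ab3. F to A spans 6 letter names, so the interval is some kind of sixth.
Ab3 to F4 is 9 semitones, which makes it a major sixth; the second version is lower, so the direction is down.
Checking another pair — C#5 → E4 — gives the same interval.

down a major sixth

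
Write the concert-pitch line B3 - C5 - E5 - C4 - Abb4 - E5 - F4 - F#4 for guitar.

B4 C6 E6 C5 Abb5 E6 F5 F#5

The guitar sounds a perfect octave below written, so the written part must be a perfect octave above concert — transpose each note up.
B3 to B4
C5 to C6
E5 to E6
C4 to C5
Abb4 to Abb5
E5 to E6
F4 to F5
F#4 to F#5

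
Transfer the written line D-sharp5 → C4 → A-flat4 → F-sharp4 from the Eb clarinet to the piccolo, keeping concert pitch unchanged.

F#4 Eb3 Cb4 A3

First find concert pitch: the Eb clarinet sounds a minor third above written, so D-sharp5 C4 A-flat4 F-sharp4 sounds F#5 Eb4 Cb5 A4.
Then write for piccolo: it sounds a perfect octave above written, so the part must be a perfect octave below concert.
F#5 → F#4
Eb4 → Eb3
Cb5 → Cb4
A4 → A3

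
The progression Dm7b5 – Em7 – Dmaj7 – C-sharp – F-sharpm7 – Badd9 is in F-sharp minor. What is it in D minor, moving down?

Bbm7b5 Cm7 Bbmaj7 A Dm7 Gadd9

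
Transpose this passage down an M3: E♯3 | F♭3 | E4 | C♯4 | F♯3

E#3 -> C#3
Fb3 -> Dbb3
E4 -> C4
C#4 -> A3
F#3 -> D3

C#3 Dbb3 C4 A3 D3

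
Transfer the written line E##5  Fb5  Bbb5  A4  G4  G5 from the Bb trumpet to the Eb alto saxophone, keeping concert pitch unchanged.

B##5 Cb6 Fb6 E5 D5 D6

First find concert pitch: the Bb trumpet sounds a major second below written, so E##5 Fb5 Bbb5 A4 G4 G5 sounds D##5 Ebb5 Abb5 G4 F4 F5.
Then write for Eb alto saxophone: it sounds a major sixth below written, so the part must be a major sixth above concert.
D##5 → B##5
Ebb5 → Cb6
Abb5 → Fb6
G4 → E5
F4 → D5
F5 → D6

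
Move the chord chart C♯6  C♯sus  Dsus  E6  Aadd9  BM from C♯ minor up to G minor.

G6 Gsus Absus Bb6 Ebadd9 FM

C♯ minor up to G minor is a diminished fifth; each chord root moves by that interval while the quality stays the same.
C♯6: root C♯ up a diminished fifth → G, giving G6.
C♯sus: root C♯ up a diminished fifth → G, giving Gsus.
Dsus: root D up a diminished fifth → Ab, giving Absus.
E6: root E up a diminished fifth → Bb, giving Bb6.
Aadd9: root A up a diminished fifth → Eb, giving Ebadd9.
BM: root B up a diminished fifth → F, giving FM.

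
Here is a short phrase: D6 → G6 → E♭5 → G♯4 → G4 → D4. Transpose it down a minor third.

D6 -> B5
G6 -> E6
Eb5 -> C5
G#4 -> E#4
G4 -> E4
D4 -> B3

B5 E6 C5 E#4 E4 B3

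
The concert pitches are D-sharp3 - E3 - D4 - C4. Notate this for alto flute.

Written C4 sounds as G3 on the alto flute, so concert pitches are written a perfect fourth up.
D#3 gives G#3
E3 gives A3
D4 gives G4
C4 gives F4

G#3 A3 G4 F4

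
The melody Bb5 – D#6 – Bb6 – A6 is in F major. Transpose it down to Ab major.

Db5 F#5 Db6 C6

From F down to Ab is a major sixth; apply that to each pitch.
Bb5 to Db5
D#6 to F#5
Bb6 to Db6
A6 to C6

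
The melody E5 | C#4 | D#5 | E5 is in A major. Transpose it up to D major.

From A up to D is a perfect fourth; apply that to each pitch.
E5 -> A5
C#4 -> F#4
D#5 -> G#5
E5 -> A5

A5 F#4 G#5 A5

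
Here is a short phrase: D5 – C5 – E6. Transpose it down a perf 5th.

D5 down a perfect fifth is G4.
A perfect fifth down from C5 gives F4.
A perfect fifth down from E6 gives A5.

G4 F4 A5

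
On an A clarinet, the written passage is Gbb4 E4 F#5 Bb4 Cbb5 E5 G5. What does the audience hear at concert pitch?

Ebb4 C#4 D#5 G4 Abb4 C#5 E5

The A clarinet sounds a minor third below written, so transpose each written note down a minor third.
Gbb4 to Ebb4
E4 to C#4
F#5 to D#5
Bb4 to G4
Cbb5 to Abb4
E5 to C#5
G5 to E5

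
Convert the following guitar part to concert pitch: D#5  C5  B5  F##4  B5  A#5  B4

D#4 C4 B4 F##3 B4 A#4 B3

Written C4 on the guitar sounds as C3, a perfect octave lower; apply that shift to every note.
D#5 to D#4
C5 to C4
B5 to B4
F##4 to F##3
B5 to B4
A#5 to A#4
B4 to B3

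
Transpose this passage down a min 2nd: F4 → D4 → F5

F4 gives E4
D4 gives C#4
F5 gives E5

E4 C#4 E5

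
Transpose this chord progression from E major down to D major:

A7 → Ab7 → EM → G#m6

E major down to D major is a major second; each chord root moves by that interval while the quality stays the same.
A7: root A down a major second → G, giving G7.
Ab7: root Ab down a major second → Gb, giving Gb7.
EM: root E down a major second → D, giving DM.
G#m6: root G# down a major second → F#, giving F#m6.

G7 Gb7 DM F#m6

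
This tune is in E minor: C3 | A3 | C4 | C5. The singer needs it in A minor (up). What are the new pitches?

F3 D4 F4 F5

E minor to A minor up is a perfect fourth, so every note moves up by that interval.
C3 → F3
A3 → D4
C4 → F4
C5 → F5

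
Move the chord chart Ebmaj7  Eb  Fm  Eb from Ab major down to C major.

Ab major down to C major is a minor sixth; each chord root moves by that interval while the quality stays the same.
Ebmaj7: root Eb down a minor sixth → G, giving Gmaj7.
Eb: root Eb down a minor sixth → G, giving G.
Fm: root F down a minor sixth → A, giving Am.
Eb: root Eb down a minor sixth → G, giving G.

Gmaj7 G Am G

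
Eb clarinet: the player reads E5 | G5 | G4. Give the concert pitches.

Written C4 on the Eb clarinet sounds as Eb4, a minor third higher; apply that shift to every note.
E5 → G5
G5 → Bb5
G4 → Bb4

G5 Bb5 Bb4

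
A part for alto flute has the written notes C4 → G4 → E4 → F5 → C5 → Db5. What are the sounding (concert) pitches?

Written C4 on the alto flute sounds as G3, a perfect fourth lower; apply that shift to every note.
C4 -> G3
G4 -> D4
E4 -> B3
F5 -> C5
C5 -> G4
Db5 -> Ab4

G3 D4 B3 C5 G4 Ab4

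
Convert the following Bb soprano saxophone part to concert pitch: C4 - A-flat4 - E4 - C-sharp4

Bb3 Gb4 D4 B3

The Bb soprano saxophone sounds a major second below written, so transpose each written note down a major second.
C4 -> Bb3
Ab4 -> Gb4
E4 -> D4
C#4 -> B3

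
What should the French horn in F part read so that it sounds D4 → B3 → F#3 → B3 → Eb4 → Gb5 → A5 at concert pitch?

A4 F#4 C#4 F#4 Bb4 Db6 E6

Written C4 sounds as F3 on the French horn in F, so concert pitches are written a perfect fifth up.
D4 to A4
B3 to F#4
F#3 to C#4
B3 to F#4
Eb4 to Bb4
Gb5 to Db6
A5 to E6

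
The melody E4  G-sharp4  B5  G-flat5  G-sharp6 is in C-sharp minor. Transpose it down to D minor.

F3 A3 C5 Abb4 A5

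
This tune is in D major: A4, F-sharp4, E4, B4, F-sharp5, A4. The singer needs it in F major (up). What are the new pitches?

D major to F major up is a minor third, so every note moves up by that interval.
A4 to C5
F#4 to A4
E4 to G4
B4 to D5
F#5 to A5
A4 to C5

C5 A4 G4 D5 A5 C5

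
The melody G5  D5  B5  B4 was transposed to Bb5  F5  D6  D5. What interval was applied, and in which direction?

up a minor third

Take the first pair: G5 → Bb5. G to B spans 3 letter names, so the interval is some kind of third.
G5 to Bb5 is 3 semitones, which makes it a minor third; the second version is higher, so the direction is up.
Checking another pair — B4 → D5 — gives the same interval.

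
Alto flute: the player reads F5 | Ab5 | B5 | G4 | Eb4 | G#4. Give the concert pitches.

Written C4 on the alto flute sounds as G3, a perfect fourth lower; apply that shift to every note.
F5 gives C5
Ab5 gives Eb5
B5 gives F#5
G4 gives D4
Eb4 gives Bb3
G#4 gives D#4

C5 Eb5 F#5 D4 Bb3 D#4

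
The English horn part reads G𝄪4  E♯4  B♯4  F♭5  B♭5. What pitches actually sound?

C##4 A#3 E#4 Bbb4 Eb5

The English horn sounds a perfect fifth below written, so transpose each written note down a perfect fifth.
G##4 becomes C##4
E#4 becomes A#3
B#4 becomes E#4
Fb5 becomes Bbb4
Bb5 becomes Eb5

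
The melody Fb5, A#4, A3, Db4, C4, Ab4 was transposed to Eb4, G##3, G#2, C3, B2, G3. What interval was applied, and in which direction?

down a minor ninth

Take the first pair: Fb5 → Eb4. F to E spans 9 letter names, so the interval is some kind of ninth.
Eb4 to Fb5 is 13 semitones, which makes it a minor ninth; the second version is lower, so the direction is down.
Checking another pair — Ab4 → G3 — gives the same interval.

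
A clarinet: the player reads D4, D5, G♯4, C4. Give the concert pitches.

B3 B4 E#4 A3

The A clarinet sounds a minor third below written, so transpose each written note down a minor third.
D4 -> B3
D5 -> B4
G#4 -> E#4
C4 -> A3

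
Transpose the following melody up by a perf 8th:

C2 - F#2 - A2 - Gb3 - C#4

C2: an octave up reaches C, and 12 semitones makes it C3.
F#2 up a perfect octave is F#3.
A perfect octave up from A2 gives A3.
Gb3: an octave up reaches G, and 12 semitones makes it Gb4.
C#4: an octave up reaches C, and 12 semitones makes it C#5.

C3 F#3 A3 Gb4 C#5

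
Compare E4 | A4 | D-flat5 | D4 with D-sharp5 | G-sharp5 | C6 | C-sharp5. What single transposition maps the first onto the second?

up a major seventh

From E4 to D#5 is 7 letter names — a seventh of some quality.
E4 to D#5 is 11 semitones, which makes it a major seventh; the second version is higher, so the direction is up.
Checking another pair — D4 → C#5 — gives the same interval.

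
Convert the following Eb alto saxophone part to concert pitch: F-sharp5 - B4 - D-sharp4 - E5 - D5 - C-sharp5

The Eb alto saxophone sounds a major sixth below written, so transpose each written note down a major sixth.
F#5 to A4
B4 to D4
D#4 to F#3
E5 to G4
D5 to F4
C#5 to E4

A4 D4 F#3 G4 F4 E4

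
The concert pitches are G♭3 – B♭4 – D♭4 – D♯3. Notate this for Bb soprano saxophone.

The Bb soprano saxophone sounds a major second below written, so the written part must be a major second above concert — transpose each note up.
Gb3 → Ab3
Bb4 → C5
Db4 → Eb4
D#3 → E#3

Ab3 C5 Eb4 E#3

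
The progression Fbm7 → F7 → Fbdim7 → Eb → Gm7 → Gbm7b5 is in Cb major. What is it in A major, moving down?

Cb major down to A major is a diminished third; each chord root moves by that interval while the quality stays the same.
Fbm7: root Fb down a diminished third → D, giving Dm7.
F7: root F down a diminished third → D#, giving D#7.
Fbdim7: root Fb down a diminished third → D, giving Ddim7.
Eb: root Eb down a diminished third → C#, giving C#.
Gm7: root G down a diminished third → E#, giving E#m7.
Gbm7b5: root Gb down a diminished third → E, giving Em7b5.

Dm7 D#7 Ddim7 C# E#m7 Em7b5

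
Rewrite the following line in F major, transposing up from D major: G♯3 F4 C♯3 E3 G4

D major to F major up is a minor third, so every note moves up by that interval.
G#3 gives B3
F4 gives Ab4
C#3 gives E3
E3 gives G3
G4 gives Bb4

B3 Ab4 E3 G3 Bb4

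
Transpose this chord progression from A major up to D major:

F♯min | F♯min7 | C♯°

Bmin Bmin7 F#°

A major up to D major is a perfect fourth; each chord root moves by that interval while the quality stays the same.
F♯min: root F♯ up a perfect fourth → B, giving Bmin.
F♯min7: root F♯ up a perfect fourth → B, giving Bmin7.
C♯°: root C♯ up a perfect fourth → F#, giving F#°.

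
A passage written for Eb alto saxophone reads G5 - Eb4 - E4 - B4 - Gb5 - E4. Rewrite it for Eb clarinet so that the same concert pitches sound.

G4 Eb3 E3 B3 Gb4 E3

First find concert pitch: the Eb alto saxophone sounds a major sixth below written, so G5 Eb4 E4 B4 Gb5 E4 sounds Bb4 Gb3 G3 D4 Bbb4 G3.
Then write for Eb clarinet: it sounds a minor third above written, so the part must be a minor third below concert.
Bb4 → G4
Gb3 → Eb3
G3 → E3
D4 → B3
Bbb4 → Gb4
G3 → E3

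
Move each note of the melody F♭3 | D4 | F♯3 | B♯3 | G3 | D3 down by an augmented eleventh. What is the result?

Cbb2 Ab2 C2 F#2 Db2 Ab1

Fb3 -> Cbb2
D4 -> Ab2
F#3 -> C2
B#3 -> F#2
G3 -> Db2
D3 -> Ab1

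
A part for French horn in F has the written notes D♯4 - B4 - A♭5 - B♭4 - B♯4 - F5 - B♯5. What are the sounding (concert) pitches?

The French horn in F sounds a perfect fifth below written, so transpose each written note down a perfect fifth.
D#4 becomes G#3
B4 becomes E4
Ab5 becomes Db5
Bb4 becomes Eb4
B#4 becomes E#4
F5 becomes Bb4
B#5 becomes E#5

G#3 E4 Db5 Eb4 E#4 Bb4 E#5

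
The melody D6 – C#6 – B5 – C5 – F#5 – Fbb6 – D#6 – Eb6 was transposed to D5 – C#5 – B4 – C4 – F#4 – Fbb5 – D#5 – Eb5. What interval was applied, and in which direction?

Take the first pair: D6 → D5. D to D spans 8 letter names, so the interval is some kind of octave.
D5 to D6 is 12 semitones, which makes it a perfect octave; the second version is lower, so the direction is down.
Checking another pair — Eb6 → Eb5 — gives the same interval.

down a perfect octave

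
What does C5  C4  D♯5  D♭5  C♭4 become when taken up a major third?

C5 becomes E5
C4 becomes E4
D#5 becomes F##5
Db5 becomes F5
Cb4 becomes Eb4

E5 E4 F##5 F5 Eb4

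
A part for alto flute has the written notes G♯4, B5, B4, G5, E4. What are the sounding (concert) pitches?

D#4 F#5 F#4 D5 B3

Written C4 on the alto flute sounds as G3, a perfect fourth lower; apply that shift to every note.
G#4 becomes D#4
B5 becomes F#5
B4 becomes F#4
G5 becomes D5
E4 becomes B3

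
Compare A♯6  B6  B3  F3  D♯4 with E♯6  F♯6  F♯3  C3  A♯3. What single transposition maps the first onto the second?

Take the first pair: A#6 → E#6. A to E spans 4 letter names, so the interval is some kind of fourth.
E#6 to A#6 is 5 semitones, which makes it a perfect fourth; the second version is lower, so the direction is down.
Checking another pair — D#4 → A#3 — gives the same interval.

down a perfect fourth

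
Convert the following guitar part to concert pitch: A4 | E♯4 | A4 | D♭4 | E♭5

The guitar sounds a perfect octave below written, so transpose each written note down a perfect octave.
A4 → A3
E#4 → E#3
A4 → A3
Db4 → Db3
Eb5 → Eb4

A3 E#3 A3 Db3 Eb4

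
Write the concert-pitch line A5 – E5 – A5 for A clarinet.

Written C4 sounds as A3 on the A clarinet, so concert pitches are written a minor third up.
A5 -> C6
E5 -> G5
A5 -> C6

C6 G5 C6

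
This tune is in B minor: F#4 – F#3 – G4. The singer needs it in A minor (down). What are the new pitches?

From B down to A is a major second; apply that to each pitch.
F#4 -> E4
F#3 -> E3
G4 -> F4

E4 E3 F4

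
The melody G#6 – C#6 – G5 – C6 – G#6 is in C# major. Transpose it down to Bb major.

F6 Bb5 Fb5 Bbb5 F6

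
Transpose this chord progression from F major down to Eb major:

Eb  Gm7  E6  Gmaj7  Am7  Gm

F major down to Eb major is a major second; each chord root moves by that interval while the quality stays the same.
Eb: root Eb down a major second → Db, giving Db.
Gm7: root G down a major second → F, giving Fm7.
E6: root E down a major second → D, giving D6.
Gmaj7: root G down a major second → F, giving Fmaj7.
Am7: root A down a major second → G, giving Gm7.
Gm: root G down a major second → F, giving Fm.

Db Fm7 D6 Fmaj7 Gm7 Fm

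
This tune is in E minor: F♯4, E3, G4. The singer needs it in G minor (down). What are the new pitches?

A3 G2 Bb3

E minor to G minor down is a major sixth, so every note moves down by that interval.
F#4 becomes A3
E3 becomes G2
G4 becomes Bb3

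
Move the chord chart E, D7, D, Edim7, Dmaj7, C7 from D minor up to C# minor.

D minor up to C# minor is a major seventh; each chord root moves by that interval while the quality stays the same.
E: root E up a major seventh → D#, giving D#.
D7: root D up a major seventh → C#, giving C#7.
D: root D up a major seventh → C#, giving C#.
Edim7: root E up a major seventh → D#, giving D#dim7.
Dmaj7: root D up a major seventh → C#, giving C#maj7.
C7: root C up a major seventh → B, giving B7.

D# C#7 C# D#dim7 C#maj7 B7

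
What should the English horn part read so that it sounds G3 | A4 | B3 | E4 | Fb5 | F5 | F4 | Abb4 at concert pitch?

D4 E5 F#4 B4 Cb6 C6 C5 Ebb5

The English horn sounds a perfect fifth below written, so the written part must be a perfect fifth above concert — transpose each note up.
G3 → D4
A4 → E5
B3 → F#4
E4 → B4
Fb5 → Cb6
F5 → C6
F4 → C5
Abb4 → Ebb5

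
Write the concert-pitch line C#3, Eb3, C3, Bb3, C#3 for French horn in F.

G#3 Bb3 G3 F4 G#3

The French horn in F sounds a perfect fifth below written, so the written part must be a perfect fifth above concert — transpose each note up.
C#3 → G#3
Eb3 → Bb3
C3 → G3
Bb3 → F4
C#3 → G#3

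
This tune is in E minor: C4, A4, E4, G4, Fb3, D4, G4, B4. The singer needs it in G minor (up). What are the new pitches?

Eb4 C5 G4 Bb4 Abb3 F4 Bb4 D5

E minor to G minor up is a minor third, so every note moves up by that interval.
C4 → Eb4
A4 → C5
E4 → G4
G4 → Bb4
Fb3 → Abb3
D4 → F4
G4 → Bb4
B4 → D5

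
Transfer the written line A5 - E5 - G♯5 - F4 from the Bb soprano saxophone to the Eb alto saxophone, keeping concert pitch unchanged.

E6 B5 D#6 C5

First find concert pitch: the Bb soprano saxophone sounds a major second below written, so A5 E5 G♯5 F4 sounds G5 D5 F#5 Eb4.
Then write for Eb alto saxophone: it sounds a major sixth below written, so the part must be a major sixth above concert.
G5 → E6
D5 → B5
F#5 → D#6
Eb4 → C5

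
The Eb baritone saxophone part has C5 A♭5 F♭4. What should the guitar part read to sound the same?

Eb4 Cb5 Abb3

First find concert pitch: the Eb baritone saxophone sounds a major thirteenth below written, so C5 A♭5 F♭4 sounds Eb3 Cb4 Abb2.
Then write for guitar: it sounds a perfect octave below written, so the part must be a perfect octave above concert.
Eb3 → Eb4
Cb4 → Cb5
Abb2 → Abb3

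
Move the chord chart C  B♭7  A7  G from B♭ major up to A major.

B A7 G#7 F#

B♭ major up to A major is a major seventh; each chord root moves by that interval while the quality stays the same.
C: root C up a major seventh → B, giving B.
B♭7: root B♭ up a major seventh → A, giving A7.
A7: root A up a major seventh → G#, giving G#7.
G: root G up a major seventh → F#, giving F#.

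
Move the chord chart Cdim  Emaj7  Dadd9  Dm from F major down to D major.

F major down to D major is a minor third; each chord root moves by that interval while the quality stays the same.
Cdim: root C down a minor third → A, giving Adim.
Emaj7: root E down a minor third → C#, giving C#maj7.
Dadd9: root D down a minor third → B, giving Badd9.
Dm: root D down a minor third → B, giving Bm.

Adim C#maj7 Badd9 Bm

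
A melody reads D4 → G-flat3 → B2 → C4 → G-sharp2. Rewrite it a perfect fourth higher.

D4 gives G4
Gb3 gives Cb4
B2 gives E3
C4 gives F4
G#2 gives C#3

G4 Cb4 E3 F4 C#3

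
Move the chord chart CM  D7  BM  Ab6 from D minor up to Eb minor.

DbM Eb7 CM Bbb6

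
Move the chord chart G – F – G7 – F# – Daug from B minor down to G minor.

Eb Db Eb7 D Bbaug

B minor down to G minor is a major third; each chord root moves by that interval while the quality stays the same.
G: root G down a major third → Eb, giving Eb.
F: root F down a major third → Db, giving Db.
G7: root G down a major third → Eb, giving Eb7.
F#: root F# down a major third → D, giving D.
Daug: root D down a major third → Bb, giving Bbaug.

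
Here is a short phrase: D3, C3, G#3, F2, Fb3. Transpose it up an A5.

A#3 G#3 D##4 C#3 C4

An augmented fifth up from D3 gives A#3.
C3 up an augmented fifth is G#3.
G#3: a fifth up reaches D, and 8 semitones makes it D##4.
F2 up an augmented fifth is C#3.
Fb3 up an augmented fifth is C4.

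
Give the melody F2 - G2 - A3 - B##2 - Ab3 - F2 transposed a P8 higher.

F3 G3 A4 B##3 Ab4 F3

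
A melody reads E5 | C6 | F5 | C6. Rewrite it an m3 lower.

C#5 A5 D5 A5

E5 becomes C#5
C6 becomes A5
F5 becomes D5
C6 becomes A5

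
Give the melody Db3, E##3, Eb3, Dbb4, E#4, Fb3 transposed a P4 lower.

Db3 down a perfect fourth is Ab2.
E##3: a fourth down reaches B, and 5 semitones makes it B##2.
Eb3: a fourth down reaches B, and 5 semitones makes it Bb2.
Dbb4: a fourth down reaches A, and 5 semitones makes it Abb3.
E#4 down a perfect fourth is B#3.
Fb3: a fourth down reaches C, and 5 semitones makes it Cb3.

Ab2 B##2 Bb2 Abb3 B#3 Cb3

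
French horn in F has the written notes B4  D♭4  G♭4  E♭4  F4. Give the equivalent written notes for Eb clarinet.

C#4 Eb3 Ab3 F3 G3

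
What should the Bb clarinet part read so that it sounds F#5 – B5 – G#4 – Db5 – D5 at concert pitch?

G#5 C#6 A#4 Eb5 E5

Written C4 sounds as Bb3 on the Bb clarinet, so concert pitches are written a major second up.
F#5 becomes G#5
B5 becomes C#6
G#4 becomes A#4
Db5 becomes Eb5
D5 becomes E5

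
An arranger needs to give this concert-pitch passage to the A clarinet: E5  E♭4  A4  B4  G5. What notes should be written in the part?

G5 Gb4 C5 D5 Bb5

The A clarinet sounds a minor third below written, so the written part must be a minor third above concert — transpose each note up.
E5 becomes G5
Eb4 becomes Gb4
A4 becomes C5
B4 becomes D5
G5 becomes Bb5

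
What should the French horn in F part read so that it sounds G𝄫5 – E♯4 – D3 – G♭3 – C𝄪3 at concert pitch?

Written C4 sounds as F3 on the French horn in F, so concert pitches are written a perfect fifth up.
Gbb5 → Dbb6
E#4 → B#4
D3 → A3
Gb3 → Db4
C##3 → G##3

Dbb6 B#4 A3 Db4 G##3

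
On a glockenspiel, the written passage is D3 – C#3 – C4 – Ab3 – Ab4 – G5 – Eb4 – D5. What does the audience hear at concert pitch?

D5 C#5 C6 Ab5 Ab6 G7 Eb6 D7

Written C4 on the glockenspiel sounds as C6, a perfect fifteenth higher; apply that shift to every note.
D3 to D5
C#3 to C#5
C4 to C6
Ab3 to Ab5
Ab4 to Ab6
G5 to G7
Eb4 to Eb6
D5 to D7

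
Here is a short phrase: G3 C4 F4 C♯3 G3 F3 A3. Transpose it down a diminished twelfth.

C#2 F#2 B2 F##1 C#2 B1 D#2

G3 to C#2
C4 to F#2
F4 to B2
C#3 to F##1
G3 to C#2
F3 to B1
A3 to D#2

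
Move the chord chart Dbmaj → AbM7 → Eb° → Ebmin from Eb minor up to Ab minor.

Eb minor up to Ab minor is a perfect fourth; each chord root moves by that interval while the quality stays the same.
Dbmaj: root Db up a perfect fourth → Gb, giving Gbmaj.
AbM7: root Ab up a perfect fourth → Db, giving DbM7.
Eb°: root Eb up a perfect fourth → Ab, giving Ab°.
Ebmin: root Eb up a perfect fourth → Ab, giving Abmin.

Gbmaj DbM7 Ab° Abmin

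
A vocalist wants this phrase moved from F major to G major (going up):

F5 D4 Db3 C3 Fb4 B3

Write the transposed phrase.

G5 E4 Eb3 D3 Gb4 C#4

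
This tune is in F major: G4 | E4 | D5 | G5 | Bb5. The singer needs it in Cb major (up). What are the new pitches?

Db5 Bb4 Ab5 Db6 Fb6

F major to Cb major up is a diminished fifth, so every note moves up by that interval.
G4 → Db5
E4 → Bb4
D5 → Ab5
G5 → Db6
Bb5 → Fb6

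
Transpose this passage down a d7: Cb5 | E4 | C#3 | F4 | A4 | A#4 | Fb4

D4 F##3 D##2 G#3 B#3 B##3 G3

Cb5 down a diminished seventh is D4.
A diminished seventh down from E4 gives F##3.
C#3 down a diminished seventh is D##2.
F4: a seventh down reaches G, and 9 semitones makes it G#3.
A4 down a diminished seventh is B#3.
A#4 down a diminished seventh is B##3.
A diminished seventh down from Fb4 gives G3.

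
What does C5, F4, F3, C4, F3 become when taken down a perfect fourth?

G4 C4 C3 G3 C3

C5 becomes G4
F4 becomes C4
F3 becomes C3
C4 becomes G3
F3 becomes C3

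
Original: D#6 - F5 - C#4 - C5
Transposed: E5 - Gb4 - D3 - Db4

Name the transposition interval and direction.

down a major seventh

Take the first pair: D#6 → E5. D to E spans 7 letter names, so the interval is some kind of seventh.
E5 to D#6 is 11 semitones, which makes it a major seventh; the second version is lower, so the direction is down.
Checking another pair — C5 → Db4 — gives the same interval.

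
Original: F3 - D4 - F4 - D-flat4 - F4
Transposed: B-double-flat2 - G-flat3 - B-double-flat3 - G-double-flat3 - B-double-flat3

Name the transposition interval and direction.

down an augmented fifth

Take the first pair: F3 → Bbb2. F to B spans 5 letter names, so the interval is some kind of fifth.
Bbb2 to F3 is 8 semitones, which makes it an augmented fifth; the second version is lower, so the direction is down.
Checking another pair — F4 → Bbb3 — gives the same interval.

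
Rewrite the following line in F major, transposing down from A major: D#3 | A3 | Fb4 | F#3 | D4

B2 F3 Dbb4 D3 Bb3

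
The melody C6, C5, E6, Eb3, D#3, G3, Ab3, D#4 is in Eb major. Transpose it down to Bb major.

G5 G4 B5 Bb2 A#2 D3 Eb3 A#3

From Eb down to Bb is a perfect fourth; apply that to each pitch.
C6 → G5
C5 → G4
E6 → B5
Eb3 → Bb2
D#3 → A#2
G3 → D3
Ab3 → Eb3
D#4 → A#3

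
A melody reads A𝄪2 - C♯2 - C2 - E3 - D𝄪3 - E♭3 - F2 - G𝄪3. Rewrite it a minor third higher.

C##3 E2 Eb2 G3 F##3 Gb3 Ab2 B#3

A##2 gives C##3
C#2 gives E2
C2 gives Eb2
E3 gives G3
D##3 gives F##3
Eb3 gives Gb3
F2 gives Ab2
G##3 gives B#3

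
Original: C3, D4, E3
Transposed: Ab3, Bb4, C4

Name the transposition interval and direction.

up a minor sixth

Take the first pair: C3 → Ab3. C to A spans 6 letter names, so the interval is some kind of sixth.
C3 to Ab3 is 8 semitones, which makes it a minor sixth; the second version is higher, so the direction is up.
Checking another pair — E3 → C4 — gives the same interval.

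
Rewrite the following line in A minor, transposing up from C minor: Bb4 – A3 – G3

G5 F#4 E4

From C up to A is a major sixth; apply that to each pitch.
Bb4 -> G5
A3 -> F#4
G3 -> E4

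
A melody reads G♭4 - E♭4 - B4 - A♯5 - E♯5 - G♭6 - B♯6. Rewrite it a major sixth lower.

Bbb3 Gb3 D4 C#5 G#4 Bbb5 D#6

A major sixth down from Gb4 gives Bbb3.
A major sixth down from Eb4 gives Gb3.
A major sixth down from B4 gives D4.
A#5: a sixth down reaches C, and 9 semitones makes it C#5.
E#5 down a major sixth is G#4.
A major sixth down from Gb6 gives Bbb5.
B#6 down a major sixth is D#6.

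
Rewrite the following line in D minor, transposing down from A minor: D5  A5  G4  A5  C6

A minor to D minor down is a perfect fifth, so every note moves down by that interval.
D5 → G4
A5 → D5
G4 → C4
A5 → D5
C6 → F5

G4 D5 C4 D5 F5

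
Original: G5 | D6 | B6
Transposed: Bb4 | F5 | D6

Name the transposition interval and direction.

down a major sixth

Take the first pair: G5 → Bb4. G to B spans 6 letter names, so the interval is some kind of sixth.
Bb4 to G5 is 9 semitones, which makes it a major sixth; the second version is lower, so the direction is down.
Checking another pair — B6 → D6 — gives the same interval.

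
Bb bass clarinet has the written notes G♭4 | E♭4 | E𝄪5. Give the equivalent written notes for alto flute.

Bbb3 Gb3 G##4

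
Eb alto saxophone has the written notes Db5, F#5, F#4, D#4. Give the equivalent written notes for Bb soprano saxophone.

First find concert pitch: the Eb alto saxophone sounds a major sixth below written, so Db5 F#5 F#4 D#4 sounds Fb4 A4 A3 F#3.
Then write for Bb soprano saxophone: it sounds a major second below written, so the part must be a major second above concert.
Fb4 → Gb4
A4 → B4
A3 → B3
F#3 → G#3

Gb4 B4 B3 G#3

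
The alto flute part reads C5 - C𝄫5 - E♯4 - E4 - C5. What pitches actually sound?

G4 Gbb4 B#3 B3 G4

The alto flute sounds a perfect fourth below written, so transpose each written note down a perfect fourth.
C5 -> G4
Cbb5 -> Gbb4
E#4 -> B#3
E4 -> B3
C5 -> G4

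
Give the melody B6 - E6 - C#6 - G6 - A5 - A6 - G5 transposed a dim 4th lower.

B6 → F##6
E6 → B#5
C#6 → G##5
G6 → D#6
A5 → E#5
A6 → E#6
G5 → D#5

F##6 B#5 G##5 D#6 E#5 E#6 D#5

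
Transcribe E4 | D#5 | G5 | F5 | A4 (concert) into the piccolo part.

E3 D#4 G4 F4 A3

The piccolo sounds a perfect octave above written, so the written part must be a perfect octave below concert — transpose each note down.
E4 to E3
D#5 to D#4
G5 to G4
F5 to F4
A4 to A3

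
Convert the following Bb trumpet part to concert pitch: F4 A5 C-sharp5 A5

Eb4 G5 B4 G5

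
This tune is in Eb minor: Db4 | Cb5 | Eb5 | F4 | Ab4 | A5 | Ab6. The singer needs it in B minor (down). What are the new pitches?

A3 G4 B4 C#4 E4 E#5 E6

From Eb down to B is a diminished fourth; apply that to each pitch.
Db4 becomes A3
Cb5 becomes G4
Eb5 becomes B4
F4 becomes C#4
Ab4 becomes E4
A5 becomes E#5
Ab6 becomes E6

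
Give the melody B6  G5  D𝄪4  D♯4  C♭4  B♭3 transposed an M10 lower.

B6 → G5
G5 → Eb4
D##4 → B#2
D#4 → B2
Cb4 → Abb2
Bb3 → Gb2

G5 Eb4 B#2 B2 Abb2 Gb2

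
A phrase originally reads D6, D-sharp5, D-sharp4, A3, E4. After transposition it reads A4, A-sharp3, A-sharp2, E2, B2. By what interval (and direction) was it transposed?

Take the first pair: D6 → A4. D to A spans 11 letter names, so the interval is some kind of eleventh.
A4 to D6 is 17 semitones, which makes it a perfect eleventh; the second version is lower, so the direction is down.
Checking another pair — E4 → B2 — gives the same interval.

down a perfect eleventh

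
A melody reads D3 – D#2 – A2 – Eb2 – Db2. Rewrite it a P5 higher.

A3 A#2 E3 Bb2 Ab2

D3 → A3
D#2 → A#2
A2 → E3
Eb2 → Bb2
Db2 → Ab2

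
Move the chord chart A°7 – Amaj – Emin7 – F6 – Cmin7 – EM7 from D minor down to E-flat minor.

D minor down to E-flat minor is a major seventh; each chord root moves by that interval while the quality stays the same.
A°7: root A down a major seventh → Bb, giving Bb°7.
Amaj: root A down a major seventh → Bb, giving Bbmaj.
Emin7: root E down a major seventh → F, giving Fmin7.
F6: root F down a major seventh → Gb, giving Gb6.
Cmin7: root C down a major seventh → Db, giving Dbmin7.
EM7: root E down a major seventh → F, giving FM7.

Bb°7 Bbmaj Fmin7 Gb6 Dbmin7 FM7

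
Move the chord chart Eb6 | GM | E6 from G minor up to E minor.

G minor up to E minor is a major sixth; each chord root moves by that interval while the quality stays the same.
Eb6: root Eb up a major sixth → C, giving C6.
GM: root G up a major sixth → E, giving EM.
E6: root E up a major sixth → C#, giving C#6.

C6 EM C#6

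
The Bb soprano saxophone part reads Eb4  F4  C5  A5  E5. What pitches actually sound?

Db4 Eb4 Bb4 G5 D5

Written C4 on the Bb soprano saxophone sounds as Bb3, a major second lower; apply that shift to every note.
Eb4 gives Db4
F4 gives Eb4
C5 gives Bb4
A5 gives G5
E5 gives D5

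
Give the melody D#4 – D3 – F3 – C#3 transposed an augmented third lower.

Bb3 Bbb2 Dbb3 Ab2

D#4 to Bb3
D3 to Bbb2
F3 to Dbb3
C#3 to Ab2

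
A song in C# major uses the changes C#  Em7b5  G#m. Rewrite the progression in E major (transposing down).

E Gm7b5 Bm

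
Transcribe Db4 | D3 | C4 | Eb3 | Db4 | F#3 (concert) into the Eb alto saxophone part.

Bb4 B3 A4 C4 Bb4 D#4

The Eb alto saxophone sounds a major sixth below written, so the written part must be a major sixth above concert — transpose each note up.
Db4 -> Bb4
D3 -> B3
C4 -> A4
Eb3 -> C4
Db4 -> Bb4
F#3 -> D#4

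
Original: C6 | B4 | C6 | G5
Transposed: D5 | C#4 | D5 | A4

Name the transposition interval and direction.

down a minor seventh

From C6 to D5 is 7 letter names — a seventh of some quality.
D5 to C6 is 10 semitones, which makes it a minor seventh; the second version is lower, so the direction is down.
Checking another pair — G5 → A4 — gives the same interval.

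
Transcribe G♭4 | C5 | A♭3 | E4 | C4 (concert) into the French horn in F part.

The French horn in F sounds a perfect fifth below written, so the written part must be a perfect fifth above concert — transpose each note up.
Gb4 → Db5
C5 → G5
Ab3 → Eb4
E4 → B4
C4 → G4

Db5 G5 Eb4 B4 G4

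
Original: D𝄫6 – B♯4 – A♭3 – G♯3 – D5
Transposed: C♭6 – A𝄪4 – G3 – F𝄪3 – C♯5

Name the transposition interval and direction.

From Dbb6 to Cb6 is 2 letter names — a second of some quality.
Cb6 to Dbb6 is 1 semitone, which makes it a minor second; the second version is lower, so the direction is down.
Checking another pair — D5 → C#5 — gives the same interval.

down a minor second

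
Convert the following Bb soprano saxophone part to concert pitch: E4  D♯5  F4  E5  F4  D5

The Bb soprano saxophone sounds a major second below written, so transpose each written note down a major second.
E4 -> D4
D#5 -> C#5
F4 -> Eb4
E5 -> D5
F4 -> Eb4
D5 -> C5

D4 C#5 Eb4 D5 Eb4 C5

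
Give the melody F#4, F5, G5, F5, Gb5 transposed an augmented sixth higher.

D##5 D#6 E#6 D#6 E6

F#4: a sixth up reaches D, and 10 semitones makes it D##5.
F5: a sixth up reaches D, and 10 semitones makes it D#6.
G5: a sixth up reaches E, and 10 semitones makes it E#6.
An augmented sixth up from F5 gives D#6.
Gb5 up an augmented sixth is E6.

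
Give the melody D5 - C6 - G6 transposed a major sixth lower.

D5 down a major sixth is F4.
C6 down a major sixth is Eb5.
G6: a sixth down reaches B, and 9 semitones makes it Bb5.

F4 Eb5 Bb5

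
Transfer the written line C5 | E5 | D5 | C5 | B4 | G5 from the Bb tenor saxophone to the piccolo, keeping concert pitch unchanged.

First find concert pitch: the Bb tenor saxophone sounds a major ninth below written, so C5 E5 D5 C5 B4 G5 sounds Bb3 D4 C4 Bb3 A3 F4.
Then write for piccolo: it sounds a perfect octave above written, so the part must be a perfect octave below concert.
Bb3 → Bb2
D4 → D3
C4 → C3
Bb3 → Bb2
A3 → A2
F4 → F3

Bb2 D3 C3 Bb2 A2 F3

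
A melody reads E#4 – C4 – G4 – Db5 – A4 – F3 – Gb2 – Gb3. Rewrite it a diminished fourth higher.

A4 Fb4 Cb5 Gbb5 Db5 Bbb3 Cbb3 Cbb4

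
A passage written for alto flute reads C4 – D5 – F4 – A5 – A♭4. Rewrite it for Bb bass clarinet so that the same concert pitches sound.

First find concert pitch: the alto flute sounds a perfect fourth below written, so C4 D5 F4 A5 A♭4 sounds G3 A4 C4 E5 Eb4.
Then write for Bb bass clarinet: it sounds a major ninth below written, so the part must be a major ninth above concert.
G3 → A4
A4 → B5
C4 → D5
E5 → F#6
Eb4 → F5

A4 B5 D5 F#6 F5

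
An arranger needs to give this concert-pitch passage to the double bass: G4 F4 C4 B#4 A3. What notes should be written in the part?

G5 F5 C5 B#5 A4

Written C4 sounds as C3 on the double bass, so concert pitches are written a perfect octave up.
G4 to G5
F4 to F5
C4 to C5
B#4 to B#5
A3 to A4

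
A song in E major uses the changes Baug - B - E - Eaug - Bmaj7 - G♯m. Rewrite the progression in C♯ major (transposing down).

E major down to C♯ major is a minor third; each chord root moves by that interval while the quality stays the same.
Baug: root B down a minor third → G#, giving G#aug.
B: root B down a minor third → G#, giving G#.
E: root E down a minor third → C#, giving C#.
Eaug: root E down a minor third → C#, giving C#aug.
Bmaj7: root B down a minor third → G#, giving G#maj7.
G♯m: root G♯ down a minor third → E#, giving E#m.

G#aug G# C# C#aug G#maj7 E#m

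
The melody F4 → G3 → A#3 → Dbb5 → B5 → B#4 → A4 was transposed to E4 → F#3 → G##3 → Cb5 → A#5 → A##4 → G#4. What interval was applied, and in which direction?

down a minor second

From F4 to E4 is 2 letter names — a second of some quality.
E4 to F4 is 1 semitone, which makes it a minor second; the second version is lower, so the direction is down.
Checking another pair — A4 → G#4 — gives the same interval.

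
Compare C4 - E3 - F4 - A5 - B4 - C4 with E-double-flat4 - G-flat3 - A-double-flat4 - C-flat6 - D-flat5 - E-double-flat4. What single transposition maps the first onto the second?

Take the first pair: C4 → Ebb4. C to E spans 3 letter names, so the interval is some kind of third.
C4 to Ebb4 is 2 semitones, which makes it a diminished third; the second version is higher, so the direction is up.
Checking another pair — C4 → Ebb4 — gives the same interval.

up a diminished third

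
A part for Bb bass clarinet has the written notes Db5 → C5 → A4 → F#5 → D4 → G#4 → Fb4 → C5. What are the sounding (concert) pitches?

Cb4 Bb3 G3 E4 C3 F#3 Ebb3 Bb3

Written C4 on the Bb bass clarinet sounds as Bb2, a major ninth lower; apply that shift to every note.
Db5 gives Cb4
C5 gives Bb3
A4 gives G3
F#5 gives E4
D4 gives C3
G#4 gives F#3
Fb4 gives Ebb3
C5 gives Bb3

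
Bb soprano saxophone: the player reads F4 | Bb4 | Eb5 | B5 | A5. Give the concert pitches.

Written C4 on the Bb soprano saxophone sounds as Bb3, a major second lower; apply that shift to every note.
F4 gives Eb4
Bb4 gives Ab4
Eb5 gives Db5
B5 gives A5
A5 gives G5

Eb4 Ab4 Db5 A5 G5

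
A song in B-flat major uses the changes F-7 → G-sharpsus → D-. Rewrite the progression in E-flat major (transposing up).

Bb-7 C#sus G-

B-flat major up to E-flat major is a perfect fourth; each chord root moves by that interval while the quality stays the same.
F-7: root F up a perfect fourth → Bb, giving Bb-7.
G-sharpsus: root G-sharp up a perfect fourth → C#, giving C#sus.
D-: root D up a perfect fourth → G, giving G-.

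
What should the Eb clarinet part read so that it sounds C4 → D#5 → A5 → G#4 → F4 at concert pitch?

A3 B#4 F#5 E#4 D4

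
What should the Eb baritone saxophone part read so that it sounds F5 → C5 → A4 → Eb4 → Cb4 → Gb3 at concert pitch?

The Eb baritone saxophone sounds a major thirteenth below written, so the written part must be a major thirteenth above concert — transpose each note up.
F5 becomes D7
C5 becomes A6
A4 becomes F#6
Eb4 becomes C6
Cb4 becomes Ab5
Gb3 becomes Eb5

D7 A6 F#6 C6 Ab5 Eb5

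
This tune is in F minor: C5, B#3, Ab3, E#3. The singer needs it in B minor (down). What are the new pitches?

F minor to B minor down is a diminished fifth, so every note moves down by that interval.
C5 becomes F#4
B#3 becomes E##3
Ab3 becomes D3
E#3 becomes A##2

F#4 E##3 D3 A##2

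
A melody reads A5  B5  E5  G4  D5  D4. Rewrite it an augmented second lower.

A5: a second down reaches G, and 3 semitones makes it Gb5.
An augmented second down from B5 gives Ab5.
An augmented second down from E5 gives Db5.
G4: a second down reaches F, and 3 semitones makes it Fb4.
An augmented second down from D5 gives Cb5.
An augmented second down from D4 gives Cb4.

Gb5 Ab5 Db5 Fb4 Cb5 Cb4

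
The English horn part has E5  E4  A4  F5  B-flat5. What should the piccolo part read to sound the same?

A3 A2 D3 Bb3 Eb4

First find concert pitch: the English horn sounds a perfect fifth below written, so E5 E4 A4 F5 B-flat5 sounds A4 A3 D4 Bb4 Eb5.
Then write for piccolo: it sounds a perfect octave above written, so the part must be a perfect octave below concert.
A4 → A3
A3 → A2
D4 → D3
Bb4 → Bb3
Eb5 → Eb4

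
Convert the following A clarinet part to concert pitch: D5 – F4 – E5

B4 D4 C#5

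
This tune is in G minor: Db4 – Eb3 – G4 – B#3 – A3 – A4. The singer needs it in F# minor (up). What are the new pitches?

C5 D4 F#5 A##4 G#4 G#5

G minor to F# minor up is a major seventh, so every note moves up by that interval.
Db4 gives C5
Eb3 gives D4
G4 gives F#5
B#3 gives A##4
A3 gives G#4
A4 gives G#5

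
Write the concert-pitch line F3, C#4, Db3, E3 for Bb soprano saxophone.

G3 D#4 Eb3 F#3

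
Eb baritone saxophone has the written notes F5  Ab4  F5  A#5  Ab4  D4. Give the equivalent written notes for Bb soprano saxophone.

First find concert pitch: the Eb baritone saxophone sounds a major thirteenth below written, so F5 Ab4 F5 A#5 Ab4 D4 sounds Ab3 Cb3 Ab3 C#4 Cb3 F2.
Then write for Bb soprano saxophone: it sounds a major second below written, so the part must be a major second above concert.
Ab3 → Bb3
Cb3 → Db3
Ab3 → Bb3
C#4 → D#4
Cb3 → Db3
F2 → G2

Bb3 Db3 Bb3 D#4 Db3 G2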